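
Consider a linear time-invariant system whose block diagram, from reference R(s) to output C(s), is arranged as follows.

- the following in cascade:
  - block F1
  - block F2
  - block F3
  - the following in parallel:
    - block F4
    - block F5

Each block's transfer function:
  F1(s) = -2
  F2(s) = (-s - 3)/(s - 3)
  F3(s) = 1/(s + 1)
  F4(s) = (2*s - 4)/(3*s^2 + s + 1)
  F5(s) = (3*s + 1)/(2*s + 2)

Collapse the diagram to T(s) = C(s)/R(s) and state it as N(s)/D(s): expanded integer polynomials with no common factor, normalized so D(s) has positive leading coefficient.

Answer: (9*s^4 + 37*s^3 + 30*s^2 - 7*s - 21)/(3*s^5 - 2*s^4 - 15*s^3 - 15*s^2 - 8*s - 3)

Working:
Step 1. combine F4, F5 in parallel = (9*s^3 + 10*s^2 - 7)/(6*s^3 + 8*s^2 + 4*s + 2)
Step 2. reduce the series chain F1, F2, F3, (F4+F5), giving the overall T(s)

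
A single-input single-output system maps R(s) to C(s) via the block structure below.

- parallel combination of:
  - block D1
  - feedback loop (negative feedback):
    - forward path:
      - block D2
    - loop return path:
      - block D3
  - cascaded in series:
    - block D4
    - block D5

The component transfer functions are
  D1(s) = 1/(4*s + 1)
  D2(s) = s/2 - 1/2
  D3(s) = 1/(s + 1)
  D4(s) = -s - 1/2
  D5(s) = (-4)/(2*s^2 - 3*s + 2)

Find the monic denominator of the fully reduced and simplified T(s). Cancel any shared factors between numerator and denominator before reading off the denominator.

Answer: s^4 - 11*s^3/12 + 5*s^2/24 + 11*s/24 + 1/12

Working:
(1) collapse the loop (D2 forward, D3 return): (s^2 - 1)/(3*s + 1)
(2) reduce the series chain D4, D5: (4*s + 2)/(2*s^2 - 3*s + 2)
(3) add D1, [D2/(1+D2*D3)], (D4*D5) (parallel): (8*s^5 - 10*s^4 + 51*s^3 + 57*s^2 + 16*s + 2)/(24*s^4 - 22*s^3 + 5*s^2 + 11*s + 2)
Step 3 gives the fully reduced T(s), with no common factor left to cancel. The denominator's leading coefficient is 24, so divide each of its coefficients by 24 to get the monic form.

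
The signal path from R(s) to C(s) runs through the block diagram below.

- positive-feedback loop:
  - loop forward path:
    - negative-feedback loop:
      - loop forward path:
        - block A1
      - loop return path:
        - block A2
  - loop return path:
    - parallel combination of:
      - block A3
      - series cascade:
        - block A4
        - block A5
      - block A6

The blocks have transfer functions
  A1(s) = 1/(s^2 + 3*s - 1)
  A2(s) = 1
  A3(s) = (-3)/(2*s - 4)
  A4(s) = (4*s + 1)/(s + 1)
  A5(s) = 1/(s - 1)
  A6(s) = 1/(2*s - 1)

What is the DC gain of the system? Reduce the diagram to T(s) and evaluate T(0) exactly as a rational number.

Reducing step by step:

[1] apply the feedback formula to A1, A2, giving 1/(s^2 + 3*s)
[2] multiply A4, A5 (series), giving (4*s + 1)/(s^2 - 1)
[3] reduce the parallel group A3, (A4*A5), A6, giving (12*s^3 - 37*s^2 + 10*s + 5)/(4*s^4 - 10*s^3 + 10*s - 4)
[4] collapse the loop ([A1/(1+A1*A2)] forward, (A3+(A4*A5)+A6) return), giving (4*s^4 - 10*s^3 + 10*s - 4)/(4*s^6 + 2*s^5 - 30*s^4 - 2*s^3 + 63*s^2 - 22*s - 5)
Evaluating the step-4 result (the overall T(s)) at s = 0 gives T(0) = -4/(-5) = 4/5.

Answer: 4/5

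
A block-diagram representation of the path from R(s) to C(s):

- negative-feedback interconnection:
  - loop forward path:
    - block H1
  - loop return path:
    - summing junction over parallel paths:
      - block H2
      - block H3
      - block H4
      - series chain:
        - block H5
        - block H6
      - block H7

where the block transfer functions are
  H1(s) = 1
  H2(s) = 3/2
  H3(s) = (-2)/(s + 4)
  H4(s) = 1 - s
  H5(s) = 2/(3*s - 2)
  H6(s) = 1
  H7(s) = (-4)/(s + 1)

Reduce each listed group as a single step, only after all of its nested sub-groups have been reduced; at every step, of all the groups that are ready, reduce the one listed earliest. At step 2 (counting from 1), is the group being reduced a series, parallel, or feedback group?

Step 1: cascade H5, H6
Step 2: combine H2, H3, H4, (H5*H6), H7 in parallel
Step 3: close the feedback loop around H1, (H2+H3+H4+(H5*H6)+H7)
So the answer for step 2 is parallel.

Hence the answer: parallel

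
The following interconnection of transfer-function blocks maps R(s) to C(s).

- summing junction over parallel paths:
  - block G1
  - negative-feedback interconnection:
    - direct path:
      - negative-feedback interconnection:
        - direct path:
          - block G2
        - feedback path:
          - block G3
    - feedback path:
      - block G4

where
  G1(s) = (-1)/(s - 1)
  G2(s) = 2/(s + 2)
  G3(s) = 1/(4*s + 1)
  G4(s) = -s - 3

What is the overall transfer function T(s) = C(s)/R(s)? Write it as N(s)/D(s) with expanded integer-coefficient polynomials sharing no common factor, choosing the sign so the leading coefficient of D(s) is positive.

Step 1. reduce the feedback loop with forward G2 and return G3: (8*s + 2)/(4*s^2 + 9*s + 4)
Step 2. apply the feedback formula to [G2/(1+G2*G3)], G4: (-8*s - 2)/(4*s^2 + 17*s + 2)
Step 3. combine G1, [[G2/(1+G2*G3)]/(1+[G2/(1+G2*G3)]*G4)] in parallel, which is the overall transfer function T(s) = C(s)/R(s) in lowest terms

Hence the answer: (-12*s^2 - 11*s)/(4*s^3 + 13*s^2 - 15*s - 2)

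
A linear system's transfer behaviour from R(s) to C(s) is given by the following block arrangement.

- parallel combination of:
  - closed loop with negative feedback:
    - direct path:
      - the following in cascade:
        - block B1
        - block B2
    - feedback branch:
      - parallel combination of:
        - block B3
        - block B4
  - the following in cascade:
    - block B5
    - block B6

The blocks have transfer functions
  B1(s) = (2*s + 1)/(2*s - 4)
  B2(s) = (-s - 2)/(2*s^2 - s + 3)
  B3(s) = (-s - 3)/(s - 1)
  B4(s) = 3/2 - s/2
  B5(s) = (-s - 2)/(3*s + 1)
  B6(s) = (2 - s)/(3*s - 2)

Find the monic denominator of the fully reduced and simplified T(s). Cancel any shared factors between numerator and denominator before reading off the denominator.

Answer: s^6 - 91*s^5/30 + 511*s^4/90 - 41*s^3/30 + 287*s^2/90 - 4*s/3 - 14/15

Working:
Step 1. cascade B1, B2: (-2*s^2 - 5*s - 2)/(4*s^3 - 10*s^2 + 10*s - 12)
Step 2. reduce the parallel group B3, B4: (-s^2 + 2*s - 9)/(2*s - 2)
Step 3. close the feedback loop around (B1*B2), (B3+B4): (-4*s^3 - 6*s^2 + 6*s + 4)/(10*s^4 - 27*s^3 + 50*s^2 - 3*s + 42)
Step 4. cascade B5, B6: (s^2 - 4)/(9*s^2 - 3*s - 2)
Step 5. sum the parallel branches [(B1*B2)/(1+(B1*B2)*(B3+B4))], (B5*B6): (10*s^6 - 63*s^5 - 32*s^4 + 185*s^3 - 128*s^2 - 12*s - 176)/(90*s^6 - 273*s^5 + 511*s^4 - 123*s^3 + 287*s^2 - 120*s - 84)
No further cancellation is possible in the step-5 result, so that is T(s). Its denominator becomes monic after dividing by the leading coefficient 90.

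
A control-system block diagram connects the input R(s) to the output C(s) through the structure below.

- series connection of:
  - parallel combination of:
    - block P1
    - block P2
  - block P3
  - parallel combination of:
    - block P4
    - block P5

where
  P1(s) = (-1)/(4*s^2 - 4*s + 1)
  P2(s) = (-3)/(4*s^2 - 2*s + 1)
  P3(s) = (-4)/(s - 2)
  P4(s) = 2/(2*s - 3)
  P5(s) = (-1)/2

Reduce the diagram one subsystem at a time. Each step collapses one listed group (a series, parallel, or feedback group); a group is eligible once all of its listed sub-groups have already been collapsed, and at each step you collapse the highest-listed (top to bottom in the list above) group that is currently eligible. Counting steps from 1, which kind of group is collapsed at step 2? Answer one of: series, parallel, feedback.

The answer is parallel.

Reasoning:
[1] add P1, P2 (parallel)
[2] parallel reduction of P4, P5
[3] reduce the series chain (P1+P2), P3, (P4+P5)
At step 2 the group reduced is parallel.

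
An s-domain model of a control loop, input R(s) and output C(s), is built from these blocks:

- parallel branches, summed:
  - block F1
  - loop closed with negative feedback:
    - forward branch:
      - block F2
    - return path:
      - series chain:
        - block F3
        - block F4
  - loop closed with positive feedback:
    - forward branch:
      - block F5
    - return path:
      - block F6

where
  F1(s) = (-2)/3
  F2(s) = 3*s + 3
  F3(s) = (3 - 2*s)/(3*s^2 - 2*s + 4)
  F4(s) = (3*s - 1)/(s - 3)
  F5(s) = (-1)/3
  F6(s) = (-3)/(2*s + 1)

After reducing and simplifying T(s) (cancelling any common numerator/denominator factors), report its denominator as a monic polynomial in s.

First reduce the diagram to T(s).

Step 1 - combine F3, F4 in series gives (-6*s^2 + 11*s - 3)/(3*s^3 - 11*s^2 + 10*s - 12)
Step 2 - collapse the loop (F2 forward, (F3*F4) return) gives (-9*s^4 + 24*s^3 + 3*s^2 + 6*s + 36)/(15*s^3 - 4*s^2 - 34*s + 21)
Step 3 - reduce the feedback loop with forward F5 and return F6 gives (-2*s - 1)/(6*s)
Step 4 - sum the parallel branches F1, [F2/(1+F2*(F3*F4))], [F5/(1-F5*F6)] gives (-54*s^5 + 54*s^4 + 27*s^3 + 244*s^2 + 124*s - 21)/(90*s^4 - 24*s^3 - 204*s^2 + 126*s)
That last expression is T(s), already simplified. Scaling its denominator by 1/90 (the reciprocal of the leading coefficient) yields the monic denominator.

Answer: s^4 - 4*s^3/15 - 34*s^2/15 + 7*s/5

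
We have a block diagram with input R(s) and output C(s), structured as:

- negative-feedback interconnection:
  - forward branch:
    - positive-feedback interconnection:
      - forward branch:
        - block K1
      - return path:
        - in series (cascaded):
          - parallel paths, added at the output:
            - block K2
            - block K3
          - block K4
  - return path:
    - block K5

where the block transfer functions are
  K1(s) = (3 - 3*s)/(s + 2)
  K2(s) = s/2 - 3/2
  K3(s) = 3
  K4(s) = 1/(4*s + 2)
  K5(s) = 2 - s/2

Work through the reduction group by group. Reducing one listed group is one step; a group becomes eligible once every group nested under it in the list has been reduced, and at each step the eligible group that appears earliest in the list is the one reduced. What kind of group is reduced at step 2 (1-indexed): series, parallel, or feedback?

(1) add K2, K3 (parallel)
(2) reduce the series chain (K2+K3), K4
(3) close the feedback loop around K1, ((K2+K3)*K4)
(4) close the feedback loop around [K1/(1-K1*((K2+K3)*K4))], K5
Step 2: series.

Final answer: series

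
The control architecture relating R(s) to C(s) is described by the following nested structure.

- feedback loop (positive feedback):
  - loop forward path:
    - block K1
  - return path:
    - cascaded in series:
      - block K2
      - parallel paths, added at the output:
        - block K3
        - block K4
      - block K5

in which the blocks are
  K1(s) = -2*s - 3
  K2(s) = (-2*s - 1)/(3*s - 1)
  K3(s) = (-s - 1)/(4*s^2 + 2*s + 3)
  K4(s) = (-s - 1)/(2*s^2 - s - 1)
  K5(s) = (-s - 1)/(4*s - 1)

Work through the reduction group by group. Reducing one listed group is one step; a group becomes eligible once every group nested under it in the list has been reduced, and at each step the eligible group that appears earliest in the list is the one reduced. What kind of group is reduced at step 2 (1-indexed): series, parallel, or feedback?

[1] parallel reduction of K3, K4
[2] multiply K2, (K3+K4), K5 (series)
[3] close the feedback loop around K1, (K2*(K3+K4)*K5)
Step 2: series.

Answer: series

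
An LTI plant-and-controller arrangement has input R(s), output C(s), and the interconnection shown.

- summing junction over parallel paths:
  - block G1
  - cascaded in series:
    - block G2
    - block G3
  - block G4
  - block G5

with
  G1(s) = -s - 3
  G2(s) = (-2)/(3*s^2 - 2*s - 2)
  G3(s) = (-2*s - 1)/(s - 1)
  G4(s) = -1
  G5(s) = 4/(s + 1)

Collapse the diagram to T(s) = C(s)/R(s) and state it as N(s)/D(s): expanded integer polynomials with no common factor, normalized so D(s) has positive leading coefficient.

Answer: (-3*s^5 - 10*s^4 + 25*s^3 + 2*s^2 - 4*s + 2)/(3*s^4 - 2*s^3 - 5*s^2 + 2*s + 2)

Working:
Step 1. reduce the series chain G2, G3, giving (4*s + 2)/(3*s^3 - 5*s^2 + 2)
Step 2. sum the parallel branches G1, (G2*G3), G4, G5: this yields T(s), and no further normalization is needed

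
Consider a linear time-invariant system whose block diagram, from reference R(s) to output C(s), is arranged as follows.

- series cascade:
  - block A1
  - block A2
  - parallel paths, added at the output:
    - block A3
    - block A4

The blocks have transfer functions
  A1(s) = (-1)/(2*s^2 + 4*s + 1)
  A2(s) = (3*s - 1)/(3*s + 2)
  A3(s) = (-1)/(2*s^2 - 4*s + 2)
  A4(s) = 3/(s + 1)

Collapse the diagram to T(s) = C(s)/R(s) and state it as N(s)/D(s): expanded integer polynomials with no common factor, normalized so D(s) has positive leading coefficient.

First reduce the diagram to T(s).

Step 1: sum the parallel branches A3, A4 = (6*s^2 - 13*s + 5)/(2*s^3 - 2*s^2 - 2*s + 2)
Step 2: cascade A1, A2, (A3+A4), giving the overall T(s)

Answer: (-18*s^3 + 45*s^2 - 28*s + 5)/(12*s^6 + 20*s^5 - 22*s^4 - 38*s^3 + 6*s^2 + 18*s + 4)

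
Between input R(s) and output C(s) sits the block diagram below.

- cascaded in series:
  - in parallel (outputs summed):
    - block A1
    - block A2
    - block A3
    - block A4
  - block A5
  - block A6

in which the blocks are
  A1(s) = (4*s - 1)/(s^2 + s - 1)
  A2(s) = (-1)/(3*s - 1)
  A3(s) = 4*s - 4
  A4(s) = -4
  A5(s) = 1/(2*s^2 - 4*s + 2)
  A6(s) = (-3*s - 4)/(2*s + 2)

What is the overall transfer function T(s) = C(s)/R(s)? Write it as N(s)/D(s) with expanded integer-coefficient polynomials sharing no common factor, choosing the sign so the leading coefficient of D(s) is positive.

Step 1. combine A1, A2, A3, A4 in parallel = (12*s^4 - 16*s^3 - 21*s^2 + 28*s - 6)/(3*s^3 + 2*s^2 - 4*s + 1)
Step 2. multiply (A1+A2+A3+A4), A5, A6 (series): this yields T(s), and no further normalization is needed

Therefore the answer is (-36*s^5 + 127*s^3 - 94*s + 24)/(12*s^6 - 4*s^5 - 36*s^4 + 24*s^3 + 20*s^2 - 20*s + 4).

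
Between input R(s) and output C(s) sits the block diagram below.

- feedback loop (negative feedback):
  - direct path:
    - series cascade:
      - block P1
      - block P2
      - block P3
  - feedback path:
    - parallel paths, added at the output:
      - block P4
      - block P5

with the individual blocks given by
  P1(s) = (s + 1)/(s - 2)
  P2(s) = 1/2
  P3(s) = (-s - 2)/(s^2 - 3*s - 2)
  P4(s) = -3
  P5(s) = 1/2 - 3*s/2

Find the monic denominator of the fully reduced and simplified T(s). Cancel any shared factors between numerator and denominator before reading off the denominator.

First reduce the diagram to T(s).

Step 1: series reduction of P1, P2, P3 = (-s^2 - 3*s - 2)/(2*s^3 - 10*s^2 + 8*s + 8)
Step 2: add P4, P5 (parallel) = -3*s/2 - 5/2
Step 3: feedback reduction of (P1*P2*P3), (P4+P5) = (-2*s^2 - 6*s - 4)/(7*s^3 - 6*s^2 + 37*s + 26)
T(s) is the step-3 result (common factors already cancelled). Leading coefficient of the denominator: 7. Divide through by 7 for the monic polynomial.

Answer: s^3 - 6*s^2/7 + 37*s/7 + 26/7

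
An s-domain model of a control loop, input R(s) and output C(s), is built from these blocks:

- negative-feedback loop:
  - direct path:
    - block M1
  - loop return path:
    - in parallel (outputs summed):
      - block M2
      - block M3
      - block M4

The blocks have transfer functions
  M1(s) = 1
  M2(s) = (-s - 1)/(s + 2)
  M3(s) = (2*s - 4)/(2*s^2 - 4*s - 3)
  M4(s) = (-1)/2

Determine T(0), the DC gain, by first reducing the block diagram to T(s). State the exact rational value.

Step 1 - combine M2, M3, M4 in parallel, giving (-6*s^3 + 8*s^2 + 25*s - 4)/(4*s^3 - 22*s - 12)
Step 2 - apply the feedback formula to M1, (M2+M3+M4), giving (-4*s^3 + 22*s + 12)/(2*s^3 - 8*s^2 - 3*s + 16)
The step-2 result is T(s). Setting s = 0: T(0) = 12/16 = 3/4.

Therefore the answer is 3/4.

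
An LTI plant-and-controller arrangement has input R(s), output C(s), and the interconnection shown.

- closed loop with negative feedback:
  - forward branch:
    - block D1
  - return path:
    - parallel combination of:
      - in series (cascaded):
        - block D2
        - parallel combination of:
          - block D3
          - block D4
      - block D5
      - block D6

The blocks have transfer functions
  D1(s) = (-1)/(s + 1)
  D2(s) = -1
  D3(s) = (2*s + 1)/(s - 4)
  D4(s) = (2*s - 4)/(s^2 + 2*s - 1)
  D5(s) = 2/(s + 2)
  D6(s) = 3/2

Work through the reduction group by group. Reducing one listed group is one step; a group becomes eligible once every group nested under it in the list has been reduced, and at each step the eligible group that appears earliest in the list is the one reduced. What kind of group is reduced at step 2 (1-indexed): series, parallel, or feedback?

Step 1. reduce the parallel group D3, D4
Step 2. series reduction of D2, (D3+D4)
Step 3. parallel reduction of (D2*(D3+D4)), D5, D6
Step 4. collapse the loop (D1 forward, ((D2*(D3+D4))+D5+D6) return)
So the answer for step 2 is series.

Therefore the answer is series.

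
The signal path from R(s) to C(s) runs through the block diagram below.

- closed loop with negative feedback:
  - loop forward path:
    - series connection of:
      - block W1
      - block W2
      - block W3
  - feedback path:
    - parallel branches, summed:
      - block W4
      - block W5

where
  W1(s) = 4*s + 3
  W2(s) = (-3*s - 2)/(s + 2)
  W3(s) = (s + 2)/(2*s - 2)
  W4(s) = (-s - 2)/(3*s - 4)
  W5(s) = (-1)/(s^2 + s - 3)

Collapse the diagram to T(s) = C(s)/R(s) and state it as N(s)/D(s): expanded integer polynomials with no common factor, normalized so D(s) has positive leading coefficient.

(1) cascade W1, W2, W3 = (-12*s^2 - 17*s - 6)/(2*s - 2)
(2) combine W4, W5 in parallel = (-s^3 - 3*s^2 - 2*s + 10)/(3*s^3 - s^2 - 13*s + 12)
(3) reduce the feedback loop with forward (W1*W2*W3) and return (W4+W5) - this is the overall T(s), already in the required normalized form

Final answer: (-36*s^5 - 39*s^4 + 155*s^3 + 83*s^2 - 126*s - 72)/(12*s^5 + 59*s^4 + 73*s^3 - 92*s^2 - 108*s - 84)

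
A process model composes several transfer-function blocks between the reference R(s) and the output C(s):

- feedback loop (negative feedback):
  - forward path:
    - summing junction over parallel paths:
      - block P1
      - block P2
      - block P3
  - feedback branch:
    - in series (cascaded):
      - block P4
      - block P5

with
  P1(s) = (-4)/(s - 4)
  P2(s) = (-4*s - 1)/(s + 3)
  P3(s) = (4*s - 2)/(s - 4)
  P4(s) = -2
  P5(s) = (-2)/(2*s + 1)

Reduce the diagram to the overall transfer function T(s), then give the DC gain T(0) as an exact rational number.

First reduce the diagram to T(s).

Step 1. parallel reduction of P1, P2, P3: (21*s - 14)/(s^2 - s - 12)
Step 2. combine P4, P5 in series: 4/(2*s + 1)
Step 3. reduce the feedback loop with forward (P1+P2+P3) and return (P4*P5): (42*s^2 - 7*s - 14)/(2*s^3 - s^2 + 59*s - 68)
DC gain: substitute s = 0 into T(s) from step 3: T(0) = -14/(-68) = 7/34.

Answer: 7/34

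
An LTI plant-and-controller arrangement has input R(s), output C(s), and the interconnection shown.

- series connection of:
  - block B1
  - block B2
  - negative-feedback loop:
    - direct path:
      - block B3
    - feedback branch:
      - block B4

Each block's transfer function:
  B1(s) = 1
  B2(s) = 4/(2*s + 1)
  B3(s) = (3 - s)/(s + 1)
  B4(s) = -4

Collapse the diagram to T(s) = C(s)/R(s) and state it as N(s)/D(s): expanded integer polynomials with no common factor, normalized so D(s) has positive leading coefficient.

First reduce the diagram to T(s).

(1) reduce the feedback loop with forward B3 and return B4: (3 - s)/(5*s - 11)
(2) cascade B1, B2, [B3/(1+B3*B4)]; the result is T(s) itself (integer coefficients, no common factor, positive leading denominator coefficient)

Answer: (12 - 4*s)/(10*s^2 - 17*s - 11)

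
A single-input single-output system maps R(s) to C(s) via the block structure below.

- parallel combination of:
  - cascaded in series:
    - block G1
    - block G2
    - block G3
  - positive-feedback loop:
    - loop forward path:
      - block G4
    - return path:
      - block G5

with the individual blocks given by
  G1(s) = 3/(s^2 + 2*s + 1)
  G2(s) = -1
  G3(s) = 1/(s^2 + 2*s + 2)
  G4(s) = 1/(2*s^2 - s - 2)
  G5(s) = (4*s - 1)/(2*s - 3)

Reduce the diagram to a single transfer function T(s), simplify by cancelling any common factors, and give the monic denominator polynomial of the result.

First reduce the diagram to T(s).

Step 1 - combine G1, G2, G3 in series, giving (-3)/(s^4 + 4*s^3 + 7*s^2 + 6*s + 2)
Step 2 - close the feedback loop around G4, G5, giving (2*s - 3)/(4*s^3 - 8*s^2 - 5*s + 7)
Step 3 - parallel reduction of (G1*G2*G3), [G4/(1-G4*G5)], giving (2*s^4 + 3*s^3 - 13*s^2 + 28*s - 27)/(4*s^6 + 4*s^5 - 13*s^4 - 32*s^3 - 15*s^2 + 18*s + 14)
T(s) is the step-3 result (common factors already cancelled). Leading coefficient of the denominator: 4. Divide through by 4 for the monic polynomial.

Answer: s^6 + s^5 - 13*s^4/4 - 8*s^3 - 15*s^2/4 + 9*s/2 + 7/2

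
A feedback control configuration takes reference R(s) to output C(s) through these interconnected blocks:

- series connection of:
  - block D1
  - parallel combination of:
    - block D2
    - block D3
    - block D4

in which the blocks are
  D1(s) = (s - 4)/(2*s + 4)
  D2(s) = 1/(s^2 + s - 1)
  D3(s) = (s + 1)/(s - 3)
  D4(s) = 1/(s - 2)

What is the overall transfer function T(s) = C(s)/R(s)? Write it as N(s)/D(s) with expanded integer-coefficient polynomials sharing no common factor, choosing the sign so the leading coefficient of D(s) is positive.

Step 1. add D2, D3, D4 (parallel); result (s^4 + s^3 - 5*s^2 - 10*s + 11)/(s^4 - 4*s^3 + 11*s - 6)
Step 2. cascade D1, (D2+D3+D4); the result is T(s) itself (integer coefficients, no common factor, positive leading denominator coefficient)

Therefore the answer is (s^5 - 3*s^4 - 9*s^3 + 10*s^2 + 51*s - 44)/(2*s^5 - 4*s^4 - 16*s^3 + 22*s^2 + 32*s - 24).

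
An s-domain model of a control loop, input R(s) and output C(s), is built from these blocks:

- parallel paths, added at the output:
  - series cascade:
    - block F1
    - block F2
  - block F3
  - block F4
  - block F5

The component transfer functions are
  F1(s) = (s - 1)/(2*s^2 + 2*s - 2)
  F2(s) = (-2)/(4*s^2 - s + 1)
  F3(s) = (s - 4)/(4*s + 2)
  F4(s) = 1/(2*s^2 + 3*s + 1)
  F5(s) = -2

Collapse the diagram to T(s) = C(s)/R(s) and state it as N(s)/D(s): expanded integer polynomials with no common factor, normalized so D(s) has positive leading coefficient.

First reduce the diagram to T(s).

[1] multiply F1, F2 (series), giving (1 - s)/(4*s^4 + 3*s^3 - 4*s^2 + 2*s - 1)
[2] combine (F1*F2), F3, F4, F5 in parallel, giving the overall T(s)

Answer: (-28*s^6 - 81*s^5 - 41*s^4 + 24*s^3 - s^2 + 7*s + 8)/(16*s^6 + 36*s^5 + 10*s^4 - 10*s^3 - 2*s - 2)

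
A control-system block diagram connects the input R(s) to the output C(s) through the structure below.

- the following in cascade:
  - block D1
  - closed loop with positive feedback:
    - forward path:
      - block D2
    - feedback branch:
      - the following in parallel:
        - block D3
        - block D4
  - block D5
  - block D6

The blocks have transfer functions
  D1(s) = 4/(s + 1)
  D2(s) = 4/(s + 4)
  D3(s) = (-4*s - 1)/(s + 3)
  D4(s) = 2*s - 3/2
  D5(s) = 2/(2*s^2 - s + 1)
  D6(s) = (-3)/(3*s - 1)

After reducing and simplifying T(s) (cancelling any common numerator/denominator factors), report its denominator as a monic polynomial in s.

(1) parallel reduction of D3, D4: (4*s^2 + s - 11)/(2*s + 6)
(2) close the feedback loop around D2, (D3+D4): (-4*s - 12)/(7*s^2 - 5*s - 34)
(3) series reduction of D1, [D2/(1-D2*(D3+D4))], D5, D6: (96*s + 288)/(42*s^6 - 23*s^5 - 216*s^4 - 8*s^3 + 12*s^2 - 97*s + 34)
Step 3 gives the fully reduced T(s), with no common factor left to cancel. The denominator's leading coefficient is 42, so divide each of its coefficients by 42 to get the monic form.

Therefore the answer is s^6 - 23*s^5/42 - 36*s^4/7 - 4*s^3/21 + 2*s^2/7 - 97*s/42 + 17/21.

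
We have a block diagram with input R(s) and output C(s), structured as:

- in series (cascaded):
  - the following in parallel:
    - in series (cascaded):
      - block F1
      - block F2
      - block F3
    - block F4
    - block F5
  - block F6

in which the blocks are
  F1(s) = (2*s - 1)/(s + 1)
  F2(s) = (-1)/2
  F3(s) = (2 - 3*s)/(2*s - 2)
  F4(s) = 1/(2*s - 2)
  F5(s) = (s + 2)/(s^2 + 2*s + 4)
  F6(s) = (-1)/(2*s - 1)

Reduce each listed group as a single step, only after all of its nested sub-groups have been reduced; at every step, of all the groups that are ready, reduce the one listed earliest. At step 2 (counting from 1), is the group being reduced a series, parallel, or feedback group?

The answer is parallel.

Reasoning:
(1) multiply F1, F2, F3 (series)
(2) combine (F1*F2*F3), F4, F5 in parallel
(3) multiply ((F1*F2*F3)+F4+F5), F6 (series)
At step 2 the group reduced is parallel.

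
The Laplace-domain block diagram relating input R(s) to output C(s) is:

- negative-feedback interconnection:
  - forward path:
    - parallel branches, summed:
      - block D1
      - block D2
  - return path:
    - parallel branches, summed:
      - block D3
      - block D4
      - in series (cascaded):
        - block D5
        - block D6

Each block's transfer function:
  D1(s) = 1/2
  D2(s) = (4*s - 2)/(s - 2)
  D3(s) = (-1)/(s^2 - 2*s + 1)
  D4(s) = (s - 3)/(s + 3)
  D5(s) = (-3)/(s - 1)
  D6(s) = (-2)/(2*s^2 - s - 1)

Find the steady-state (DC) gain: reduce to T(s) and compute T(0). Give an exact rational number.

First reduce the diagram to T(s).

Step 1 - sum the parallel branches D1, D2 = (9*s - 6)/(2*s - 4)
Step 2 - series reduction of D5, D6 = 6/(2*s^3 - 3*s^2 + 1)
Step 3 - sum the parallel branches D3, D4, (D5*D6) = (2*s^4 - 9*s^3 + 7*s^2 + 12)/(2*s^4 + 3*s^3 - 9*s^2 + s + 3)
Step 4 - collapse the loop ((D1+D2) forward, (D3+D4+(D5*D6)) return) = (18*s^5 + 15*s^4 - 99*s^3 + 63*s^2 + 21*s - 18)/(22*s^5 - 95*s^4 + 87*s^3 - 4*s^2 + 110*s - 84)
That last expression is T(s); at s = 0 only the constant terms survive, so T(0) = -18/(-84) = 3/14.

Answer: 3/14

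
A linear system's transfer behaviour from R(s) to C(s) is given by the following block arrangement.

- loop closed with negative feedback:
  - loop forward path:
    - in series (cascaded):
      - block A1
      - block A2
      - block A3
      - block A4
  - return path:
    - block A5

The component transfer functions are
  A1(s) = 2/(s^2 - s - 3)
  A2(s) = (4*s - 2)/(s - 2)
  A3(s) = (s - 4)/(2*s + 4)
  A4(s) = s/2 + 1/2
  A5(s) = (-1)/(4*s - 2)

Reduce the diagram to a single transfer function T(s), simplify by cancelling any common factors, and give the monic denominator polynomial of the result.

Answer: s^4 - s^3 - 15*s^2/2 + 11*s/2 + 14

Working:
(1) cascade A1, A2, A3, A4, giving (2*s^3 - 7*s^2 - 5*s + 4)/(s^4 - s^3 - 7*s^2 + 4*s + 12)
(2) collapse the loop ((A1*A2*A3*A4) forward, A5 return), giving (4*s^3 - 14*s^2 - 10*s + 8)/(2*s^4 - 2*s^3 - 15*s^2 + 11*s + 28)
Step 2 gives the fully reduced T(s), with no common factor left to cancel. The denominator's leading coefficient is 2, so divide each of its coefficients by 2 to get the monic form.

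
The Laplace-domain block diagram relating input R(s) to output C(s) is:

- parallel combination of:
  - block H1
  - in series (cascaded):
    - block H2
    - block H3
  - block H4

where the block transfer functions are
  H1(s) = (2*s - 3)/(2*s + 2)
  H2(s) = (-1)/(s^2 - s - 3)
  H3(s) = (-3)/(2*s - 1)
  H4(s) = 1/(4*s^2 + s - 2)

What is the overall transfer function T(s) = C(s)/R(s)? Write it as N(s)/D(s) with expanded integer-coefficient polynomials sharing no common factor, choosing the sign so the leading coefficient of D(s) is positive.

Step 1: combine H2, H3 in series = 3/(2*s^3 - 3*s^2 - 5*s + 3)
Step 2: parallel reduction of H1, (H2*H3), H4, giving the overall T(s)

Hence the answer: (16*s^6 - 44*s^5 - 20*s^4 + 129*s^3 + s^2 - 61*s + 12)/(16*s^6 - 4*s^5 - 74*s^4 - 28*s^3 + 52*s^2 + 14*s - 12)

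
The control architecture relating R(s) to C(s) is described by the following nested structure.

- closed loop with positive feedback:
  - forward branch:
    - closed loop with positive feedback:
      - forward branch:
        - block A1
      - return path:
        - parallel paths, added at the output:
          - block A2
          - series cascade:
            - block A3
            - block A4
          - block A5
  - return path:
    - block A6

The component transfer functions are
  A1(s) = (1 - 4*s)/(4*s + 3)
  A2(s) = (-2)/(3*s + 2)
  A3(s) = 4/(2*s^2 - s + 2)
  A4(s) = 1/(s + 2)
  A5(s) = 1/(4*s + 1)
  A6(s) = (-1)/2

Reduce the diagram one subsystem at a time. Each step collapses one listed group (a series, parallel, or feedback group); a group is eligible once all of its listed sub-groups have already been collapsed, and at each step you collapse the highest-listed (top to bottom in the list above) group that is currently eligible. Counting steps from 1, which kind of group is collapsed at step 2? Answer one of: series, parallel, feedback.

The answer is parallel.

Reasoning:
Step 1. cascade A3, A4
Step 2. sum the parallel branches A2, (A3*A4), A5
Step 3. feedback reduction of A1, (A2+(A3*A4)+A5)
Step 4. apply the feedback formula to [A1/(1-A1*(A2+(A3*A4)+A5))], A6
The group at step 2 is a parallel group.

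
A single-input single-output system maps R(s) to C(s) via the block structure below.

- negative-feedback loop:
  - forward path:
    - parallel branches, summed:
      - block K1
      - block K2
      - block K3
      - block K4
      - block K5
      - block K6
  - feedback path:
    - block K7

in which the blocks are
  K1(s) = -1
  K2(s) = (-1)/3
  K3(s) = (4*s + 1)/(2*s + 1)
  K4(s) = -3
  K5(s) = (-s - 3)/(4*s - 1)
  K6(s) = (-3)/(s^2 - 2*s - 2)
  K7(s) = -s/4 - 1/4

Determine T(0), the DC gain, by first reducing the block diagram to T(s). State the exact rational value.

Step 1 - reduce the parallel group K1, K2, K3, K4, K5, K6; result (-62*s^4 + 77*s^3 + 147*s^2 + 74*s + 7)/(24*s^4 - 42*s^3 - 63*s^2 - 6*s + 6)
Step 2 - apply the feedback formula to (K1+K2+K3+K4+K5+K6), K7; result (-248*s^4 + 308*s^3 + 588*s^2 + 296*s + 28)/(62*s^5 + 81*s^4 - 392*s^3 - 473*s^2 - 105*s + 17)
Evaluating the step-2 result (the overall T(s)) at s = 0 gives T(0) = 28/17.

Hence the answer: 28/17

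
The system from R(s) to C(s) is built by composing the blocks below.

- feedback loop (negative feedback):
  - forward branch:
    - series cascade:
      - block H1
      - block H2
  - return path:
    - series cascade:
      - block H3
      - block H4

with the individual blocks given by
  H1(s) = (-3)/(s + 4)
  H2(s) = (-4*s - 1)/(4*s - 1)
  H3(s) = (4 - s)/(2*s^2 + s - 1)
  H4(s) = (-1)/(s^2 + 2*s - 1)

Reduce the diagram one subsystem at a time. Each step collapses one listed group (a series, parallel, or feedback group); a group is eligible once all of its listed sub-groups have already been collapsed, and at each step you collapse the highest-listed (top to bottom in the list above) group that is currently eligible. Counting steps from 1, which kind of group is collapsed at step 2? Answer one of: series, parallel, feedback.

Answer: series

Working:
(1) combine H1, H2 in series
(2) reduce the series chain H3, H4
(3) close the feedback loop around (H1*H2), (H3*H4)
The group at step 2 is a series group.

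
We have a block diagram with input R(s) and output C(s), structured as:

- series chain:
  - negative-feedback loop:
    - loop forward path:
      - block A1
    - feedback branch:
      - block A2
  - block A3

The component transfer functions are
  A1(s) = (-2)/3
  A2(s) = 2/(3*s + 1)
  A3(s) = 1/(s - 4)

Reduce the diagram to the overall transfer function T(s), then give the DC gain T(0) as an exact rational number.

Step 1: apply the feedback formula to A1, A2 -> (-6*s - 2)/(9*s - 1)
Step 2: cascade [A1/(1+A1*A2)], A3 -> (-6*s - 2)/(9*s^2 - 37*s + 4)
The step-2 result is T(s). Setting s = 0: T(0) = -2/4 = -1/2.

Hence the answer: -1/2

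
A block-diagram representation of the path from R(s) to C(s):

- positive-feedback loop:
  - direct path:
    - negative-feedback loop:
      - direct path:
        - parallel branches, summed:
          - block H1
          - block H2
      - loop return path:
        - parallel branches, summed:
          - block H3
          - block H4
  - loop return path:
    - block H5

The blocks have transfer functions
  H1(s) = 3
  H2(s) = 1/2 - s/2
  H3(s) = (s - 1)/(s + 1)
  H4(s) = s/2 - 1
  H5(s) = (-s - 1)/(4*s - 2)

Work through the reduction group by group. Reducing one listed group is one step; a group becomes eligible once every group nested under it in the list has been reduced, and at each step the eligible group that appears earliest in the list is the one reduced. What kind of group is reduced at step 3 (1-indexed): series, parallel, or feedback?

Answer: feedback

Working:
[1] add H1, H2 (parallel)
[2] reduce the parallel group H3, H4
[3] reduce the feedback loop with forward (H1+H2) and return (H3+H4)
[4] close the feedback loop around [(H1+H2)/(1+(H1+H2)*(H3+H4))], H5
So the answer for step 3 is feedback.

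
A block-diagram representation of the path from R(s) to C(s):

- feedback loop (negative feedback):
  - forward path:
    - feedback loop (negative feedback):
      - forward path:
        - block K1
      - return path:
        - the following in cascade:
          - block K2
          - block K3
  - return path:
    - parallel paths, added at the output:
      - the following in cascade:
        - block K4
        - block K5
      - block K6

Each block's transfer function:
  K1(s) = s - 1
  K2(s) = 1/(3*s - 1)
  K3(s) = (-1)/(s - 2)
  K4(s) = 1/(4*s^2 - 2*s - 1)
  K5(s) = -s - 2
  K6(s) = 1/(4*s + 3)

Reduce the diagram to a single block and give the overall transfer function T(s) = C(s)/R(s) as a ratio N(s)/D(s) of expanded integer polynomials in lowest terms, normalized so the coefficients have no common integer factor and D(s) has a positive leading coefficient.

Answer: (48*s^6 - 148*s^5 + 74*s^4 + 95*s^3 - 68*s^2 - 7*s + 6)/(48*s^5 - 155*s^4 + 95*s^3 + 36*s^2 - 43*s + 5)

Working:
Step 1: multiply K2, K3 (series) = (-1)/(3*s^2 - 7*s + 2)
Step 2: reduce the feedback loop with forward K1 and return (K2*K3) = (3*s^3 - 10*s^2 + 9*s - 2)/(3*s^2 - 8*s + 3)
Step 3: series reduction of K4, K5 = (-s - 2)/(4*s^2 - 2*s - 1)
Step 4: combine (K4*K5), K6 in parallel = (-13*s - 7)/(16*s^3 + 4*s^2 - 10*s - 3)
Step 5: close the feedback loop around [K1/(1+K1*(K2*K3))], ((K4*K5)+K6): this yields T(s), and no further normalization is needed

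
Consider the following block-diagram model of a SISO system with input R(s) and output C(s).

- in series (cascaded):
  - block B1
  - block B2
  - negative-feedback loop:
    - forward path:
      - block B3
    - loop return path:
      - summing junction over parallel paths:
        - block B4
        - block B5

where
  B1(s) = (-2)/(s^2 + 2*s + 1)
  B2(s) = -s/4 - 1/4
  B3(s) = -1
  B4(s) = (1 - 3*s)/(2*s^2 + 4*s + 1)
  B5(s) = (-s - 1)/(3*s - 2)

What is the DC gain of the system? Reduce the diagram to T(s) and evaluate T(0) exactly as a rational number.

Step 1. parallel reduction of B4, B5 gives (-2*s^3 - 15*s^2 + 4*s - 3)/(6*s^3 + 8*s^2 - 5*s - 2)
Step 2. feedback reduction of B3, (B4+B5) gives (-6*s^3 - 8*s^2 + 5*s + 2)/(8*s^3 + 23*s^2 - 9*s + 1)
Step 3. combine B1, B2, [B3/(1+B3*(B4+B5))] in series gives (-6*s^3 - 8*s^2 + 5*s + 2)/(16*s^4 + 62*s^3 + 28*s^2 - 16*s + 2)
Step 3 gives the overall T(s). Then T(0) = 2/2 = 1.

Answer: 1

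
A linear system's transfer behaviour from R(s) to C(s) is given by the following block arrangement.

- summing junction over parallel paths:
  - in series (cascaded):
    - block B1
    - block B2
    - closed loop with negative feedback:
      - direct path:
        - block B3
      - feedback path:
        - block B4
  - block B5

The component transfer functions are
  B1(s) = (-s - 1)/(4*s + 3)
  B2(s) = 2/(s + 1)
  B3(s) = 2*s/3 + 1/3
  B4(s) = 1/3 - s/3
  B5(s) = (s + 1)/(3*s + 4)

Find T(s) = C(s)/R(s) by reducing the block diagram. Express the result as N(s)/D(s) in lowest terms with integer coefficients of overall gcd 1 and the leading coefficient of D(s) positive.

Step 1. apply the feedback formula to B3, B4 -> (-6*s - 3)/(2*s^2 - s - 10)
Step 2. reduce the series chain B1, B2, [B3/(1+B3*B4)] -> (12*s + 6)/(8*s^3 + 2*s^2 - 43*s - 30)
Step 3. combine (B1*B2*[B3/(1+B3*B4)]), B5 in parallel, giving the overall T(s)

Answer: (8*s^4 + 10*s^3 - 5*s^2 - 7*s - 6)/(24*s^4 + 38*s^3 - 121*s^2 - 262*s - 120)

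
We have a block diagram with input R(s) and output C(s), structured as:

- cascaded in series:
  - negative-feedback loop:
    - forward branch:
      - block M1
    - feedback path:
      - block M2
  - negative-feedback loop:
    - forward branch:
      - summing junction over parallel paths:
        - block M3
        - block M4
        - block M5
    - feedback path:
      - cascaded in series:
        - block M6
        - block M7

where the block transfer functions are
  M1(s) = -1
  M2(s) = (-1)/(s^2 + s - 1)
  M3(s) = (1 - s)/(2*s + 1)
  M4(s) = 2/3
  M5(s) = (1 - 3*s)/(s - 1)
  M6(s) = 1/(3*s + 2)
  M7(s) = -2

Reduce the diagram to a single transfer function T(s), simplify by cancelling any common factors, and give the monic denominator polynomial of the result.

Step 1: feedback reduction of M1, M2 = (-s^2 - s + 1)/(s^2 + s)
Step 2: parallel reduction of M3, M4, M5 = (-17*s^2 + s - 2)/(6*s^2 - 3*s - 3)
Step 3: reduce the series chain M6, M7 = (-2)/(3*s + 2)
Step 4: feedback reduction of (M3+M4+M5), (M6*M7) = (-51*s^3 - 31*s^2 - 4*s - 4)/(18*s^3 + 37*s^2 - 17*s - 2)
Step 5: reduce the series chain [M1/(1+M1*M2)], [(M3+M4+M5)/(1+(M3+M4+M5)*(M6*M7))] = (51*s^5 + 82*s^4 - 16*s^3 - 23*s^2 - 4)/(18*s^5 + 55*s^4 + 20*s^3 - 19*s^2 - 2*s)
That last expression is T(s), already simplified. Scaling its denominator by 1/18 (the reciprocal of the leading coefficient) yields the monic denominator.

Therefore the answer is s^5 + 55*s^4/18 + 10*s^3/9 - 19*s^2/18 - s/9.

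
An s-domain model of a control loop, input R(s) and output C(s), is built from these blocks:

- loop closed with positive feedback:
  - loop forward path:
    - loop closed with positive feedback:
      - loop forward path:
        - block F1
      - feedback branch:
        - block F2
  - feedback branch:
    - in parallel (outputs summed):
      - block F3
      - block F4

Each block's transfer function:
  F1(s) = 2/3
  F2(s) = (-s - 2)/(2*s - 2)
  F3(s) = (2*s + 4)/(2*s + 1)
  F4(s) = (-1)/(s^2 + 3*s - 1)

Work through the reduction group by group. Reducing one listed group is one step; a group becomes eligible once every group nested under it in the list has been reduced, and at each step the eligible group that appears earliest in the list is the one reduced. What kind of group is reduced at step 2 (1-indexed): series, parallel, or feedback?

Reducing step by step:

1. feedback reduction of F1, F2
2. sum the parallel branches F3, F4
3. close the feedback loop around [F1/(1-F1*F2)], (F3+F4)
The group at step 2 is a parallel group.

Answer: parallel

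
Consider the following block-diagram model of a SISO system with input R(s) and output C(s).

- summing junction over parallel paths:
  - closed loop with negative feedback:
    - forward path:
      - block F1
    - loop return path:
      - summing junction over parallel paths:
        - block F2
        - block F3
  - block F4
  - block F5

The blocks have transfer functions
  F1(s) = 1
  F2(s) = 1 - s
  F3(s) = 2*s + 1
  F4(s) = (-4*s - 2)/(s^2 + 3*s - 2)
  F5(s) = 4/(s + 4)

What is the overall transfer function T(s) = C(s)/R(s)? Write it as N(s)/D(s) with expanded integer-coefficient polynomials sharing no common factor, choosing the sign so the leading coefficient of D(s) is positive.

Step 1 - combine F2, F3 in parallel, giving s + 2
Step 2 - apply the feedback formula to F1, (F2+F3), giving 1/(s + 3)
Step 3 - sum the parallel branches [F1/(1+F1*(F2+F3))], F4, F5, which is the overall transfer function T(s) = C(s)/R(s) in lowest terms

Hence the answer: (s^3 + s^2 - 24*s - 56)/(s^4 + 10*s^3 + 31*s^2 + 22*s - 24)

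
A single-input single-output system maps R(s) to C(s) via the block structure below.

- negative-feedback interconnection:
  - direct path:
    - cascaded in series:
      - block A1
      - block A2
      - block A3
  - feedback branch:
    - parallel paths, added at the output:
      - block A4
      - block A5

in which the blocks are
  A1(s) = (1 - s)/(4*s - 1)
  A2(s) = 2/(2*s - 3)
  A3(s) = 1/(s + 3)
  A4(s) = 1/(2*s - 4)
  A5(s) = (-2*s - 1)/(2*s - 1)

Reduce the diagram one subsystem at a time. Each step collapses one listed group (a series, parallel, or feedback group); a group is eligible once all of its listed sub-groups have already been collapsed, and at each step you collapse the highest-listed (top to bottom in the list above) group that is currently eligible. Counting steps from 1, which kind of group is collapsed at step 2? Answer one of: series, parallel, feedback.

Step 1 - multiply A1, A2, A3 (series)
Step 2 - sum the parallel branches A4, A5
Step 3 - apply the feedback formula to (A1*A2*A3), (A4+A5)
So the answer for step 2 is parallel.

Hence the answer: parallel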